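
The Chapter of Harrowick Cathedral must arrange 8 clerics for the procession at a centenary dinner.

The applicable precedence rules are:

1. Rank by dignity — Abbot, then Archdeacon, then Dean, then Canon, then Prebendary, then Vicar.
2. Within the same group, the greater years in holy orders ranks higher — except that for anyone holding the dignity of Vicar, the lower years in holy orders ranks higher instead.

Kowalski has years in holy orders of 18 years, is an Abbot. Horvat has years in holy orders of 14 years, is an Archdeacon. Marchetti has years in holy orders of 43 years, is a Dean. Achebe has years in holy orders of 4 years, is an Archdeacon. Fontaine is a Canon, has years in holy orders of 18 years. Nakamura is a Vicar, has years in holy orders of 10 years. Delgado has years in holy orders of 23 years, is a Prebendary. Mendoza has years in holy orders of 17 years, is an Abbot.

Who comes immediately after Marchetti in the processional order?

By dignity: Kowalski and Mendoza (Abbot); then Horvat and Achebe (Archdeacon); then Marchetti (Dean); then Fontaine (Canon); then Delgado (Prebendary); then Nakamura (Vicar).
Among Kowalski and Mendoza, by years in holy orders (higher first): Kowalski (18 years) before Mendoza (17 years).
Among Horvat and Achebe, by years in holy orders (higher first): Horvat (14 years) before Achebe (4 years).
Order: Kowalski, Mendoza, Horvat, Achebe, Marchetti, Fontaine, Delgado, Nakamura.

Fontaine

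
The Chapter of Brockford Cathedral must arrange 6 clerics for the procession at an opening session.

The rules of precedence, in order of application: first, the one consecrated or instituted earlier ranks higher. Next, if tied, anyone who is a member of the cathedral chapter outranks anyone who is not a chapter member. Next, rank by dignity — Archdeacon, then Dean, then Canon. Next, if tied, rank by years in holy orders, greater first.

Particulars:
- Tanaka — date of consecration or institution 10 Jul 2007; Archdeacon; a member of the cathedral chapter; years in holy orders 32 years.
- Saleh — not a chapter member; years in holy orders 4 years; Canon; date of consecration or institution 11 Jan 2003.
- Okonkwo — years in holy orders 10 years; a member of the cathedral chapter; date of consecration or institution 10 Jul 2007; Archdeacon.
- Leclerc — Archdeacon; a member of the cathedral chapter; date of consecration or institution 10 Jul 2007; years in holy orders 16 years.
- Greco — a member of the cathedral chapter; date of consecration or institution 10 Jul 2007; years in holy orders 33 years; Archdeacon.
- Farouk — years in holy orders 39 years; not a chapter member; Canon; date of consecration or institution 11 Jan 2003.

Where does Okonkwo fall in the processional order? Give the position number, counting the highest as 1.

By date of consecration or institution (earlier first): Farouk and Saleh (both 11 Jan 2003); then Greco, Tanaka, Leclerc and Okonkwo (each 10 Jul 2007).
Farouk and Saleh are each not a chapter member, so the next rule applies.
Farouk and Saleh are each Canon, so the next rule applies.
Among Farouk and Saleh, by years in holy orders (higher first): Farouk (39 years) before Saleh (4 years).
Greco, Tanaka, Leclerc and Okonkwo are each a member of the cathedral chapter, so the next rule applies.
Greco, Tanaka, Leclerc and Okonkwo are each Archdeacon, so the next rule applies.
Among Greco, Tanaka, Leclerc and Okonkwo, by years in holy orders (higher first): Greco (33 years) before Tanaka (32 years) before Leclerc (16 years) before Okonkwo (10 years).
Order: Farouk, Saleh, Greco, Tanaka, Leclerc, Okonkwo. So position 6.

6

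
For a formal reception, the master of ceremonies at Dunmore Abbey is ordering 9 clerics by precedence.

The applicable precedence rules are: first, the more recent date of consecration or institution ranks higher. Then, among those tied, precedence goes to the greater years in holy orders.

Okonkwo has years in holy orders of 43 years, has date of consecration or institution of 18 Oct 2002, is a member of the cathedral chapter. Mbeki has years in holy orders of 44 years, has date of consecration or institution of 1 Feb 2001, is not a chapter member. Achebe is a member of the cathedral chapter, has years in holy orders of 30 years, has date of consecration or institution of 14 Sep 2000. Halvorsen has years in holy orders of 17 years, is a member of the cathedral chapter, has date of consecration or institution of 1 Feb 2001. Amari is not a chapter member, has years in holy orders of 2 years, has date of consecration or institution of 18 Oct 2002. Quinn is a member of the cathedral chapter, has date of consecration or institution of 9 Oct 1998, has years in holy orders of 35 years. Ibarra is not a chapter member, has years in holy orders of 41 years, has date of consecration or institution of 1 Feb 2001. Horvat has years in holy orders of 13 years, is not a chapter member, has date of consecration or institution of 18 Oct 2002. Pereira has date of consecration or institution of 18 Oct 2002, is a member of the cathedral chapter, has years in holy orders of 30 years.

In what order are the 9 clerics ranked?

Okonkwo, Pereira, Horvat, Amari, Mbeki, Ibarra, Halvorsen, Achebe, Quinn

By date of consecration or institution (later first): Okonkwo, Pereira, Horvat and Amari (each 18 Oct 2002); then Mbeki, Ibarra and Halvorsen (each 1 Feb 2001); then Achebe (14 Sep 2000); then Quinn (9 Oct 1998).
Among Okonkwo, Pereira, Horvat and Amari, by years in holy orders (higher first): Okonkwo (43 years) before Pereira (30 years) before Horvat (13 years) before Amari (2 years).
Among Mbeki, Ibarra and Halvorsen, by years in holy orders (higher first): Mbeki (44 years) before Ibarra (41 years) before Halvorsen (17 years).
Full order: Okonkwo, Pereira, Horvat, Amari, Mbeki, Ibarra, Halvorsen, Achebe, Quinn.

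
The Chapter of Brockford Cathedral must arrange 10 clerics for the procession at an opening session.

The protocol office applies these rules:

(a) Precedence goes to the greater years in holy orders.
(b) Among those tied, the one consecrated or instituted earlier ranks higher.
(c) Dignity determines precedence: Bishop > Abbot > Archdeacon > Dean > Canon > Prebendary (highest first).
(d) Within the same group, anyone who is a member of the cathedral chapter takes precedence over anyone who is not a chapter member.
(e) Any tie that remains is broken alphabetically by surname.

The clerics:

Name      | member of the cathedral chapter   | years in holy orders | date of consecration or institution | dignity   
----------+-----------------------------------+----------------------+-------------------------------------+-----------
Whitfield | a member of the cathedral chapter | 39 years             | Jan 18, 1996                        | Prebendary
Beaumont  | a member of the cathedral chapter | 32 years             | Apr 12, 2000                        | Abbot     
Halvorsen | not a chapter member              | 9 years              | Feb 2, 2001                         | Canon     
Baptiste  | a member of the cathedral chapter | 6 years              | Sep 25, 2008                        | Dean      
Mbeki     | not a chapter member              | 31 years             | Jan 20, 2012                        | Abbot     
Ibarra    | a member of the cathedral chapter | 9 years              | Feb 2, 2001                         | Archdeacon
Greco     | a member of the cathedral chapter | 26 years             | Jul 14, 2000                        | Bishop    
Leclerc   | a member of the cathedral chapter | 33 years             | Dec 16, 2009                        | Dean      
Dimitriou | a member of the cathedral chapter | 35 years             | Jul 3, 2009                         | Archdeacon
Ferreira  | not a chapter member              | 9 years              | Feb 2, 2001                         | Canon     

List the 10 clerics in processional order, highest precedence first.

Whitfield, Dimitriou, Leclerc, Beaumont, Mbeki, Greco, Ibarra, Ferreira, Halvorsen, Baptiste

By years in holy orders (higher first): Whitfield (39 years); then Dimitriou (35 years); then Leclerc (33 years); then Beaumont (32 years); then Mbeki (31 years); then Greco (26 years); then Ibarra, Ferreira and Halvorsen (each 9 years); then Baptiste (6 years).
Ibarra, Ferreira and Halvorsen all have date of consecration or institution Feb 2, 2001, so the next rule applies.
Among Ibarra, Ferreira and Halvorsen, by dignity: Ibarra (Archdeacon) before Ferreira and Halvorsen (Canon).
Ferreira and Halvorsen are each not a chapter member, so the next rule applies.
Among Ferreira and Halvorsen, alphabetically by surname: Ferreira before Halvorsen.
Full order: Whitfield, Dimitriou, Leclerc, Beaumont, Mbeki, Greco, Ibarra, Ferreira, Halvorsen, Baptiste.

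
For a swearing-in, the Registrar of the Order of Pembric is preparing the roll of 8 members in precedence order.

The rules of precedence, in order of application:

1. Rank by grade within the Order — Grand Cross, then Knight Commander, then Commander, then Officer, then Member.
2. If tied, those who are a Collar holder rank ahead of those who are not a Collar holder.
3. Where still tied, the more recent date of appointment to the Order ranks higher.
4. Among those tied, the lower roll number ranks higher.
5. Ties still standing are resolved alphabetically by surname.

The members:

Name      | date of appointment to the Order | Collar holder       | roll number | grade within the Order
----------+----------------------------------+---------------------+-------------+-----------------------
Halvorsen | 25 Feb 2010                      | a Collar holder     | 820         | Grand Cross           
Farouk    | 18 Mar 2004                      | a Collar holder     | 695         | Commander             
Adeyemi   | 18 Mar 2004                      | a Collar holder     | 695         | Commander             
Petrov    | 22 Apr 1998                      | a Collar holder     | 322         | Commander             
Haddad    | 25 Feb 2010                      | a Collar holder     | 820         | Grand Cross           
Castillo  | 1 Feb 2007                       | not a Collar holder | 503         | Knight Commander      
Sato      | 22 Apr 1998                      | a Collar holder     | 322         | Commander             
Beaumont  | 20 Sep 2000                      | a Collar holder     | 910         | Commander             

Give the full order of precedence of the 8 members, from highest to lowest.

By grade within the Order: Haddad and Halvorsen (Grand Cross); then Castillo (Knight Commander); then Adeyemi, Farouk, Beaumont, Petrov and Sato (Commander).
Haddad and Halvorsen are each a Collar holder, so the next rule applies.
Haddad and Halvorsen both have date of appointment to the Order 25 Feb 2010, so the next rule applies.
Haddad and Halvorsen both have roll number 820, so the next rule applies.
Among Haddad and Halvorsen, alphabetically by surname: Haddad before Halvorsen.
Adeyemi, Farouk, Beaumont, Petrov and Sato are each a Collar holder, so the next rule applies.
Among Adeyemi, Farouk, Beaumont, Petrov and Sato, by date of appointment to the Order (later first): Adeyemi and Farouk (18 Mar 2004) before Beaumont (20 Sep 2000) before Petrov and Sato (22 Apr 1998).
Adeyemi and Farouk both have roll number 695, so the next rule applies.
Among Adeyemi and Farouk, alphabetically by surname: Adeyemi before Farouk.
Petrov and Sato both have roll number 322, so the next rule applies.
Among Petrov and Sato, alphabetically by surname: Petrov before Sato.
Full order: Haddad, Halvorsen, Castillo, Adeyemi, Farouk, Beaumont, Petrov, Sato.

Haddad, Halvorsen, Castillo, Adeyemi, Farouk, Beaumont, Petrov, Sato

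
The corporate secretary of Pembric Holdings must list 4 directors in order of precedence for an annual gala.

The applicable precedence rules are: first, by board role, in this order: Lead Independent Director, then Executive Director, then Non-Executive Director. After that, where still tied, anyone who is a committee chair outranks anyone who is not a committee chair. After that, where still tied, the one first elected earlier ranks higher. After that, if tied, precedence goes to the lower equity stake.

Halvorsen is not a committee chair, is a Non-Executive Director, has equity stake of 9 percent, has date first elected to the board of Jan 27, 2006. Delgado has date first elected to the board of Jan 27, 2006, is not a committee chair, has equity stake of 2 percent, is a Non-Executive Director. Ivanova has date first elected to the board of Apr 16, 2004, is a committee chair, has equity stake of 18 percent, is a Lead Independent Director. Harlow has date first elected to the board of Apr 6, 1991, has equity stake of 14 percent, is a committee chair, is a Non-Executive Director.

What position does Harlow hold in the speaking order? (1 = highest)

By board role: Ivanova (Lead Independent Director); then Harlow, Delgado and Halvorsen (Non-Executive Director).
Among Harlow, Delgado and Halvorsen, a committee chair before not a committee chair: Harlow (a committee chair) before Delgado and Halvorsen (not a committee chair).
Delgado and Halvorsen both have date first elected to the board Jan 27, 2006, so the next rule applies.
Among Delgado and Halvorsen, by equity stake (lower first): Delgado (2 percent) before Halvorsen (9 percent).
Order: Ivanova, Harlow, Delgado, Halvorsen. So position 2.

2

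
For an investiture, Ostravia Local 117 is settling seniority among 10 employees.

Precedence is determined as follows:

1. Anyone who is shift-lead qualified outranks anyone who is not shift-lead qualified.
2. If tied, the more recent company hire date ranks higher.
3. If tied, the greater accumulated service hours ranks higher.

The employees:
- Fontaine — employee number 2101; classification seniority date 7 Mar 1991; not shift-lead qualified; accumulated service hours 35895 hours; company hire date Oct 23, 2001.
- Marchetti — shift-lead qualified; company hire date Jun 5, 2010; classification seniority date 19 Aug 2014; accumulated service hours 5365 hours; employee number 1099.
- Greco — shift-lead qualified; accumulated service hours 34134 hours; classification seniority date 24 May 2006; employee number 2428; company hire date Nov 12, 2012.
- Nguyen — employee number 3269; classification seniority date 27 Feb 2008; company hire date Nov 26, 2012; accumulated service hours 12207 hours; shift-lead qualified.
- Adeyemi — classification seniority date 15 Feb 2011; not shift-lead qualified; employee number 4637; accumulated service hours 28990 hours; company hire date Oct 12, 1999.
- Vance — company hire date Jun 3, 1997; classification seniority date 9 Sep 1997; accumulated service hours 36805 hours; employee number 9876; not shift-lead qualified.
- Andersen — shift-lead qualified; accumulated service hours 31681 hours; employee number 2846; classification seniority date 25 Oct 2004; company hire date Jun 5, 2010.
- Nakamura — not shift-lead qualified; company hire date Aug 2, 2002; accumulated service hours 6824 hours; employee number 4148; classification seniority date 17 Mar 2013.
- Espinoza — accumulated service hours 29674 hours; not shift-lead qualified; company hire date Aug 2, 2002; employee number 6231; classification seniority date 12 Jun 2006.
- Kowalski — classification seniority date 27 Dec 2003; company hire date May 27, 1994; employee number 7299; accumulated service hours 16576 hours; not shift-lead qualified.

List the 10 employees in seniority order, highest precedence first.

By the first rule: Nguyen, Greco, Andersen and Marchetti (each shift-lead qualified); then Espinoza, Nakamura, Fontaine, Adeyemi, Vance and Kowalski (each not shift-lead qualified).
Among Nguyen, Greco, Andersen and Marchetti, by company hire date (later first): Nguyen (Nov 26, 2012) before Greco (Nov 12, 2012) before Andersen and Marchetti (Jun 5, 2010).
Among Andersen and Marchetti, by accumulated service hours (higher first): Andersen (31681 hours) before Marchetti (5365 hours).
Among Espinoza, Nakamura, Fontaine, Adeyemi, Vance and Kowalski, by company hire date (later first): Espinoza and Nakamura (Aug 2, 2002) before Fontaine (Oct 23, 2001) before Adeyemi (Oct 12, 1999) before Vance (Jun 3, 1997) before Kowalski (May 27, 1994).
Among Espinoza and Nakamura, by accumulated service hours (higher first): Espinoza (29674 hours) before Nakamura (6824 hours).
Full order: Nguyen, Greco, Andersen, Marchetti, Espinoza, Nakamura, Fontaine, Adeyemi, Vance, Kowalski.

Nguyen, Greco, Andersen, Marchetti, Espinoza, Nakamura, Fontaine, Adeyemi, Vance, Kowalski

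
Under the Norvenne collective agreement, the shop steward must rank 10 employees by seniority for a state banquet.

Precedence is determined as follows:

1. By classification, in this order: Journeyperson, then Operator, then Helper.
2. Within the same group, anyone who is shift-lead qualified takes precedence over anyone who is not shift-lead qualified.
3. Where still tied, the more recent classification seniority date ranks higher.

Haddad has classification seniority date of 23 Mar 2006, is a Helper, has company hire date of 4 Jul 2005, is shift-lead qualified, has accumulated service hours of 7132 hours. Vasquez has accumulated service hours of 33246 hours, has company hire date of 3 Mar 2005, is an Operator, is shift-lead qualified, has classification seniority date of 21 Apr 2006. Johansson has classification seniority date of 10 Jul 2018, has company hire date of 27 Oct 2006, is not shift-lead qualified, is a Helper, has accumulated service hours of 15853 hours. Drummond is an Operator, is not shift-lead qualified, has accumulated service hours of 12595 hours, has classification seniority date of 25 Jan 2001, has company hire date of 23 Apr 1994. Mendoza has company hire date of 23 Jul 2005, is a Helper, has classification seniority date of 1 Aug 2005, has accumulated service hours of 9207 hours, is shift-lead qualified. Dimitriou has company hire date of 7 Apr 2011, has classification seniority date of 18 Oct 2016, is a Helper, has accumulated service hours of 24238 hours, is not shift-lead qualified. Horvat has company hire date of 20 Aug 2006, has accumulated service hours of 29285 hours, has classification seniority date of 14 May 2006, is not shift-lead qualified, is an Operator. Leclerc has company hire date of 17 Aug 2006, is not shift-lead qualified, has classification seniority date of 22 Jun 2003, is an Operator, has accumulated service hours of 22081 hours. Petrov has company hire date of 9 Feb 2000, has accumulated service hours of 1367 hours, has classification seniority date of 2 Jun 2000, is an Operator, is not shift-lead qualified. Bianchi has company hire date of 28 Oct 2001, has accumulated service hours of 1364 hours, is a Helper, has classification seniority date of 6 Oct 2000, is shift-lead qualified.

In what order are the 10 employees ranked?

Vasquez, Horvat, Leclerc, Drummond, Petrov, Haddad, Mendoza, Bianchi, Johansson, Dimitriou

By classification: Vasquez, Horvat, Leclerc, Drummond and Petrov (Operator); then Haddad, Mendoza, Bianchi, Johansson and Dimitriou (Helper).
Among Vasquez, Horvat, Leclerc, Drummond and Petrov, shift-lead qualified before not shift-lead qualified: Vasquez (shift-lead qualified) before Horvat, Leclerc, Drummond and Petrov (not shift-lead qualified).
Among Horvat, Leclerc, Drummond and Petrov, by classification seniority date (later first): Horvat (14 May 2006) before Leclerc (22 Jun 2003) before Drummond (25 Jan 2001) before Petrov (2 Jun 2000).
Among Haddad, Mendoza, Bianchi, Johansson and Dimitriou, shift-lead qualified before not shift-lead qualified: Haddad, Mendoza and Bianchi (shift-lead qualified) before Johansson and Dimitriou (not shift-lead qualified).
Among Haddad, Mendoza and Bianchi, by classification seniority date (later first): Haddad (23 Mar 2006) before Mendoza (1 Aug 2005) before Bianchi (6 Oct 2000).
Among Johansson and Dimitriou, by classification seniority date (later first): Johansson (10 Jul 2018) before Dimitriou (18 Oct 2016).
Full order: Vasquez, Horvat, Leclerc, Drummond, Petrov, Haddad, Mendoza, Bianchi, Johansson, Dimitriou.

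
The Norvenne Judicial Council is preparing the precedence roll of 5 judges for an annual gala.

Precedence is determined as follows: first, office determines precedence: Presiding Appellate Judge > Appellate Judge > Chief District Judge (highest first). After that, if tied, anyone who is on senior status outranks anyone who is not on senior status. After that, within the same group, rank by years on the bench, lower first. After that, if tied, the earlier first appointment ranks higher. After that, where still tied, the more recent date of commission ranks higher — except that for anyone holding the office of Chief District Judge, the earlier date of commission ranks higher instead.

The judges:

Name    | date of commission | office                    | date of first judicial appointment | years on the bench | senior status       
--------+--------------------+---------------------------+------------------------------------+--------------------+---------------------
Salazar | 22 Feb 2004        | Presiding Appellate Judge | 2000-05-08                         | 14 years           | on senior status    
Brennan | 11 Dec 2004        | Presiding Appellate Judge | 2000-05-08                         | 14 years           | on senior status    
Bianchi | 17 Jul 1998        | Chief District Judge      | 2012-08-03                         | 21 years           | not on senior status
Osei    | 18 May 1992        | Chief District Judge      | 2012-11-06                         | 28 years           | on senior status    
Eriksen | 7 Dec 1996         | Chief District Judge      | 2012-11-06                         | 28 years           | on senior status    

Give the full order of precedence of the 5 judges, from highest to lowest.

By office: Brennan and Salazar (Presiding Appellate Judge); then Osei, Eriksen and Bianchi (Chief District Judge).
Brennan and Salazar are each on senior status, so the next rule applies.
Brennan and Salazar both have years on the bench 14 years, so the next rule applies.
Brennan and Salazar both have date of first judicial appointment 2000-05-08, so the next rule applies.
Among Brennan and Salazar, by date of commission (later first): Brennan (11 Dec 2004) before Salazar (22 Feb 2004).
Among Osei, Eriksen and Bianchi, on senior status before not on senior status: Osei and Eriksen (on senior status) before Bianchi (not on senior status).
Osei and Eriksen both have years on the bench 28 years, so the next rule applies.
Osei and Eriksen both have date of first judicial appointment 2012-11-06, so the next rule applies.
Among Osei and Eriksen, by date of commission (earlier first) (reversed rule for this group): Osei (18 May 1992) before Eriksen (7 Dec 1996).
Full order: Brennan, Salazar, Osei, Eriksen, Bianchi.

Brennan, Salazar, Osei, Eriksen, Bianchi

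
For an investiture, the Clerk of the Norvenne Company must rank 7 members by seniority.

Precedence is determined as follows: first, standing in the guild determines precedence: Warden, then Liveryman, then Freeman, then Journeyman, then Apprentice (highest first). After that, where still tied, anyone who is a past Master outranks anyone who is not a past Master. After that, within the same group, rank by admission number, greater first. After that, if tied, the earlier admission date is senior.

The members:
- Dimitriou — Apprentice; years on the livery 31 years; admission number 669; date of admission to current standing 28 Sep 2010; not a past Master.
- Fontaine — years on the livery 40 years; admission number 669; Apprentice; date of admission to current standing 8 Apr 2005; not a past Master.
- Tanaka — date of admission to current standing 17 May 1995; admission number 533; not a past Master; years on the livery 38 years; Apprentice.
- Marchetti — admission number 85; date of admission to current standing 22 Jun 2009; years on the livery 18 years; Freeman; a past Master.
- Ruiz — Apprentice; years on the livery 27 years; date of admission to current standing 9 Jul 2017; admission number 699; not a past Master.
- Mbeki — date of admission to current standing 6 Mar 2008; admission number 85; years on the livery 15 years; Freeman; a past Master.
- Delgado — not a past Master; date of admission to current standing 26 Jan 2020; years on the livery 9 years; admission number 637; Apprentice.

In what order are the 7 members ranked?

Mbeki, Marchetti, Ruiz, Fontaine, Dimitriou, Delgado, Tanaka

By standing in the guild: Mbeki and Marchetti (Freeman); then Ruiz, Fontaine, Dimitriou, Delgado and Tanaka (Apprentice).
Mbeki and Marchetti are each a past Master, so the next rule applies.
Mbeki and Marchetti both have admission number 85, so the next rule applies.
Among Mbeki and Marchetti, by date of admission to current standing (earlier first): Mbeki (6 Mar 2008) before Marchetti (22 Jun 2009).
Ruiz, Fontaine, Dimitriou, Delgado and Tanaka are each not a past Master, so the next rule applies.
Among Ruiz, Fontaine, Dimitriou, Delgado and Tanaka, by admission number (higher first): Ruiz (699) before Fontaine and Dimitriou (669) before Delgado (637) before Tanaka (533).
Among Fontaine and Dimitriou, by date of admission to current standing (earlier first): Fontaine (8 Apr 2005) before Dimitriou (28 Sep 2010).
Full order: Mbeki, Marchetti, Ruiz, Fontaine, Dimitriou, Delgado, Tanaka.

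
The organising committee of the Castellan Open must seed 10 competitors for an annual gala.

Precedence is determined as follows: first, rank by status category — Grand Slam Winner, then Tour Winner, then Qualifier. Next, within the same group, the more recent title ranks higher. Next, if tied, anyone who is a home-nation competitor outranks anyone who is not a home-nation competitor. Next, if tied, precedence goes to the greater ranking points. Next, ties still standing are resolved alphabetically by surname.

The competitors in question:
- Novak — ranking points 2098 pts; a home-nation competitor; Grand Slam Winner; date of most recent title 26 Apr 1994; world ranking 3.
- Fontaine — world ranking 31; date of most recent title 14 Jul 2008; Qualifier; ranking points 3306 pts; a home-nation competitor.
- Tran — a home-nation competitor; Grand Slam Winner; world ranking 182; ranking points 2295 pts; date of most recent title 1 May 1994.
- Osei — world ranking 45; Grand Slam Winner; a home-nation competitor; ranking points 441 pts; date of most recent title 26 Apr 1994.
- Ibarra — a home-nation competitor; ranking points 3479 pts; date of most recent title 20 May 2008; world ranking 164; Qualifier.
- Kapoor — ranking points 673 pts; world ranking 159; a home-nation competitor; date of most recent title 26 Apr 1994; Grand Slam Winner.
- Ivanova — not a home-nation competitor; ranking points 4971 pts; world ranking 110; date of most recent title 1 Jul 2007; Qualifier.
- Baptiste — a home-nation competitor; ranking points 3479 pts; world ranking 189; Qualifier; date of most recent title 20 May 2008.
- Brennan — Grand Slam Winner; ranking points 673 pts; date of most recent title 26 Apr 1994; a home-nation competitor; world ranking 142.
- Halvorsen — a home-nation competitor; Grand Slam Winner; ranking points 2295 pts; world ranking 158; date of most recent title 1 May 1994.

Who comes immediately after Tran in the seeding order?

Novak

By status category: Halvorsen, Tran, Novak, Brennan, Kapoor and Osei (Grand Slam Winner); then Fontaine, Baptiste, Ibarra and Ivanova (Qualifier).
Among Halvorsen, Tran, Novak, Brennan, Kapoor and Osei, by date of most recent title (later first): Halvorsen and Tran (1 May 1994) before Novak, Brennan, Kapoor and Osei (26 Apr 1994).
Halvorsen and Tran are each a home-nation competitor, so the next rule applies.
Halvorsen and Tran both have ranking points 2295 pts, so the next rule applies.
Among Halvorsen and Tran, alphabetically by surname: Halvorsen before Tran.
Novak, Brennan, Kapoor and Osei are each a home-nation competitor, so the next rule applies.
Among Novak, Brennan, Kapoor and Osei, by ranking points (higher first): Novak (2098 pts) before Brennan and Kapoor (673 pts) before Osei (441 pts).
Among Brennan and Kapoor, alphabetically by surname: Brennan before Kapoor.
Among Fontaine, Baptiste, Ibarra and Ivanova, by date of most recent title (later first): Fontaine (14 Jul 2008) before Baptiste and Ibarra (20 May 2008) before Ivanova (1 Jul 2007).
Baptiste and Ibarra are each a home-nation competitor, so the next rule applies.
Baptiste and Ibarra both have ranking points 3479 pts, so the next rule applies.
Among Baptiste and Ibarra, alphabetically by surname: Baptiste before Ibarra.
Order: Halvorsen, Tran, Novak, Brennan, Kapoor, Osei, Fontaine, Baptiste, Ibarra, Ivanova.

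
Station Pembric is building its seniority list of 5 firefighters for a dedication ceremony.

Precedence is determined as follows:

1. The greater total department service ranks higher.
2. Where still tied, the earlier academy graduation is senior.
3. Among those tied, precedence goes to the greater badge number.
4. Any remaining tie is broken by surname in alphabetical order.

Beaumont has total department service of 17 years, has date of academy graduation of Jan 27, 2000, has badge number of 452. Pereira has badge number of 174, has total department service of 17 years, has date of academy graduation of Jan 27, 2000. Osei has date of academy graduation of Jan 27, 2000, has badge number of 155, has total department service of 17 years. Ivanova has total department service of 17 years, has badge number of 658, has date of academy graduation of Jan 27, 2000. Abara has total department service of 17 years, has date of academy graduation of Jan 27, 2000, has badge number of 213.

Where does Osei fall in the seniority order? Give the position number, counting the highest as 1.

By total department service (higher first): Ivanova, Beaumont, Abara, Pereira and Osei (each 17 years).
Ivanova, Beaumont, Abara, Pereira and Osei all have date of academy graduation Jan 27, 2000, so the next rule applies.
Among Ivanova, Beaumont, Abara, Pereira and Osei, by badge number (higher first): Ivanova (658) before Beaumont (452) before Abara (213) before Pereira (174) before Osei (155).
Order: Ivanova, Beaumont, Abara, Pereira, Osei. So position 5.

5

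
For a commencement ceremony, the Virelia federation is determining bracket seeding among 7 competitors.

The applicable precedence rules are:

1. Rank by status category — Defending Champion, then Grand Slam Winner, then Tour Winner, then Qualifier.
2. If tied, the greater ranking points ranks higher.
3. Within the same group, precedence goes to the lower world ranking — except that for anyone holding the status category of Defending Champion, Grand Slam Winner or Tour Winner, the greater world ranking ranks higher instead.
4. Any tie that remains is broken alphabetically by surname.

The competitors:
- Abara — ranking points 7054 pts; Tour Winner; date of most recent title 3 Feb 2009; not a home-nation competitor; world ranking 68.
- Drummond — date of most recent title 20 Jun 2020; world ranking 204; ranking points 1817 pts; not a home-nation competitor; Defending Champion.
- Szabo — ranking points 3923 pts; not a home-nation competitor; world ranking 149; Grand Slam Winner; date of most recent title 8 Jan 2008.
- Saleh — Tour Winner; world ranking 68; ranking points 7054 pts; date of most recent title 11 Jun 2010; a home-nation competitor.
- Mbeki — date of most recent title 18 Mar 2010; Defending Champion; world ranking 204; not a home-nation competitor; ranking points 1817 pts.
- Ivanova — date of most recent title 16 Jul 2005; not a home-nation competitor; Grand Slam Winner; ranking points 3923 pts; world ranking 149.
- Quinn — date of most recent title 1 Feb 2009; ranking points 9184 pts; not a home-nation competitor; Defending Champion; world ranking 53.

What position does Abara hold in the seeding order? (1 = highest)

6

By status category: Quinn, Drummond and Mbeki (Defending Champion); then Ivanova and Szabo (Grand Slam Winner); then Abara and Saleh (Tour Winner).
Among Quinn, Drummond and Mbeki, by ranking points (higher first): Quinn (9184 pts) before Drummond and Mbeki (1817 pts).
Drummond and Mbeki both have world ranking 204, so the next rule applies.
Among Drummond and Mbeki, alphabetically by surname: Drummond before Mbeki.
Ivanova and Szabo both have ranking points 3923 pts, so the next rule applies.
Ivanova and Szabo both have world ranking 149, so the next rule applies.
Among Ivanova and Szabo, alphabetically by surname: Ivanova before Szabo.
Abara and Saleh both have ranking points 7054 pts, so the next rule applies.
Abara and Saleh both have world ranking 68, so the next rule applies.
Among Abara and Saleh, alphabetically by surname: Abara before Saleh.
Order: Quinn, Drummond, Mbeki, Ivanova, Szabo, Abara, Saleh. So position 6.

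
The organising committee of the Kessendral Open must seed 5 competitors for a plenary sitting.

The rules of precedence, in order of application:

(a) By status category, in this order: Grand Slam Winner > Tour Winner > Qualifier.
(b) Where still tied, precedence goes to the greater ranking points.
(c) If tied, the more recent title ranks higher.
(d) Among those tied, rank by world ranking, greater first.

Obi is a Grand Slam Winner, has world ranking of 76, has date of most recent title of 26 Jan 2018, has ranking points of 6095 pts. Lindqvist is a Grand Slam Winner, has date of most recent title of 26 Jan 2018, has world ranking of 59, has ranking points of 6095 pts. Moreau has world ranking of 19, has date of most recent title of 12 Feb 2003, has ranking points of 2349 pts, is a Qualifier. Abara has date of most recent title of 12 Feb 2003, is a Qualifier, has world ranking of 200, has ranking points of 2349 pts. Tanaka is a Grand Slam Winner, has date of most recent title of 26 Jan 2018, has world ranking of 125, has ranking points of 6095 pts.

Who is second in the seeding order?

Obi

By status category: Tanaka, Obi and Lindqvist (Grand Slam Winner); then Abara and Moreau (Qualifier).
Tanaka, Obi and Lindqvist all have ranking points 6095 pts, so the next rule applies.
Tanaka, Obi and Lindqvist all have date of most recent title 26 Jan 2018, so the next rule applies.
Among Tanaka, Obi and Lindqvist, by world ranking (higher first): Tanaka (125) before Obi (76) before Lindqvist (59).
Abara and Moreau both have ranking points 2349 pts, so the next rule applies.
Abara and Moreau both have date of most recent title 12 Feb 2003, so the next rule applies.
Among Abara and Moreau, by world ranking (higher first): Abara (200) before Moreau (19).
Order: Tanaka, Obi, Lindqvist, Abara, Moreau.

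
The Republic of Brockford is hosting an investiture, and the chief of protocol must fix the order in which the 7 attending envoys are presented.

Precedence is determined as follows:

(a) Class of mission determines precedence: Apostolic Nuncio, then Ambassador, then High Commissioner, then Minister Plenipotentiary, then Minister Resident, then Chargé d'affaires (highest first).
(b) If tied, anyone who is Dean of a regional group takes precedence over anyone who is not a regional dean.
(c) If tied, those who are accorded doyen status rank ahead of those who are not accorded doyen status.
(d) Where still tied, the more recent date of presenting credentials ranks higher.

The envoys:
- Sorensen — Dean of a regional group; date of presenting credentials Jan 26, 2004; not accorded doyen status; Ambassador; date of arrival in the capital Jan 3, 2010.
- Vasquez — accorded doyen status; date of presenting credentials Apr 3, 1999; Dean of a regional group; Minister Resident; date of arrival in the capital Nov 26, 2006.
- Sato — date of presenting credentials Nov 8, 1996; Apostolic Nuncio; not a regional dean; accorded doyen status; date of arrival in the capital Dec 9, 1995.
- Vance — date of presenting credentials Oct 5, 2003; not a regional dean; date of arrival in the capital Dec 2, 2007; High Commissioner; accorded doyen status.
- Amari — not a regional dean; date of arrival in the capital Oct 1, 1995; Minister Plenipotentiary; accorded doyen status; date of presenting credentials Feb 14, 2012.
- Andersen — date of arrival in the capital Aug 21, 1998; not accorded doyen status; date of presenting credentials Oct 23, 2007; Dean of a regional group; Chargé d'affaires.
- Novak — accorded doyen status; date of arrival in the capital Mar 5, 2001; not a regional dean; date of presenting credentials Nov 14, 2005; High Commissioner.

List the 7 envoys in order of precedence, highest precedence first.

By class of mission: Sato (Apostolic Nuncio); then Sorensen (Ambassador); then Novak and Vance (High Commissioner); then Amari (Minister Plenipotentiary); then Vasquez (Minister Resident); then Andersen (Chargé d'affaires).
Novak and Vance are each not a regional dean, so the next rule applies.
Novak and Vance are each accorded doyen status, so the next rule applies.
Among Novak and Vance, by date of presenting credentials (later first): Novak (Nov 14, 2005) before Vance (Oct 5, 2003).
Full order: Sato, Sorensen, Novak, Vance, Amari, Vasquez, Andersen.

Sato, Sorensen, Novak, Vance, Amari, Vasquez, Andersen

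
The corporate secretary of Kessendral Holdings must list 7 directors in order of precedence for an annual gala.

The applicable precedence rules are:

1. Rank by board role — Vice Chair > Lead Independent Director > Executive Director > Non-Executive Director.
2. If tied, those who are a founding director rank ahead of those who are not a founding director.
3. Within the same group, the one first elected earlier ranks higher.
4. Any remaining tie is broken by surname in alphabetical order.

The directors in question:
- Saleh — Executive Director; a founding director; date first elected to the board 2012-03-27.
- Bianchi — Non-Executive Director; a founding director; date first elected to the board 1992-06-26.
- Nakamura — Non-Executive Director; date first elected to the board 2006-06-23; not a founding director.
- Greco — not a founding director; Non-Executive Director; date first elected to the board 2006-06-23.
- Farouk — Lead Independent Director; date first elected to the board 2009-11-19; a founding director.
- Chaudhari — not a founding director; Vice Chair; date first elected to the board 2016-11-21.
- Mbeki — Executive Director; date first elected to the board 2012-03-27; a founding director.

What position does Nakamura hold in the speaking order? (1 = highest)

7

By board role: Chaudhari (Vice Chair); then Farouk (Lead Independent Director); then Mbeki and Saleh (Executive Director); then Bianchi, Greco and Nakamura (Non-Executive Director).
Mbeki and Saleh are each a founding director, so the next rule applies.
Mbeki and Saleh both have date first elected to the board 2012-03-27, so the next rule applies.
Among Mbeki and Saleh, alphabetically by surname: Mbeki before Saleh.
Among Bianchi, Greco and Nakamura, a founding director before not a founding director: Bianchi (a founding director) before Greco and Nakamura (not a founding director).
Greco and Nakamura both have date first elected to the board 2006-06-23, so the next rule applies.
Among Greco and Nakamura, alphabetically by surname: Greco before Nakamura.
Order: Chaudhari, Farouk, Mbeki, Saleh, Bianchi, Greco, Nakamura. So position 7.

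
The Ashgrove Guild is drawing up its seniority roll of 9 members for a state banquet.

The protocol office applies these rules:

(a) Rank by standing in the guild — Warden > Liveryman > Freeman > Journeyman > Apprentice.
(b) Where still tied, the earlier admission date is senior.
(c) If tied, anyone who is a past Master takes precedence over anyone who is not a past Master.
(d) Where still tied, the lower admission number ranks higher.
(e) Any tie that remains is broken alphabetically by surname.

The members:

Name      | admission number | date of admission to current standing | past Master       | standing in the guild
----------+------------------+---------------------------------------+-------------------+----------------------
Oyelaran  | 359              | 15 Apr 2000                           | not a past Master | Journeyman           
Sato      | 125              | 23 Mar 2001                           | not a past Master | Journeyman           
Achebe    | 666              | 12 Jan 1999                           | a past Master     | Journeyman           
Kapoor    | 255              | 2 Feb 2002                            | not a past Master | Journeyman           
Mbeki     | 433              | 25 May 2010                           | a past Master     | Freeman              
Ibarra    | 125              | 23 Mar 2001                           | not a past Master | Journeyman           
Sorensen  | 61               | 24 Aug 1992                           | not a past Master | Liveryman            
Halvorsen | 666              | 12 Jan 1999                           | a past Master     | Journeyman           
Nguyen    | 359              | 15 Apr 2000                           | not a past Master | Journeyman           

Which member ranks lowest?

Kapoor

By standing in the guild: Sorensen (Liveryman); then Mbeki (Freeman); then Achebe, Halvorsen, Nguyen, Oyelaran, Ibarra, Sato and Kapoor (Journeyman).
Among Achebe, Halvorsen, Nguyen, Oyelaran, Ibarra, Sato and Kapoor, by date of admission to current standing (earlier first): Achebe and Halvorsen (12 Jan 1999) before Nguyen and Oyelaran (15 Apr 2000) before Ibarra and Sato (23 Mar 2001) before Kapoor (2 Feb 2002).
Achebe and Halvorsen are each a past Master, so the next rule applies.
Achebe and Halvorsen both have admission number 666, so the next rule applies.
Among Achebe and Halvorsen, alphabetically by surname: Achebe before Halvorsen.
Nguyen and Oyelaran are each not a past Master, so the next rule applies.
Nguyen and Oyelaran both have admission number 359, so the next rule applies.
Among Nguyen and Oyelaran, alphabetically by surname: Nguyen before Oyelaran.
Ibarra and Sato are each not a past Master, so the next rule applies.
Ibarra and Sato both have admission number 125, so the next rule applies.
Among Ibarra and Sato, alphabetically by surname: Ibarra before Sato.
Order: Sorensen, Mbeki, Achebe, Halvorsen, Nguyen, Oyelaran, Ibarra, Sato, Kapoor.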